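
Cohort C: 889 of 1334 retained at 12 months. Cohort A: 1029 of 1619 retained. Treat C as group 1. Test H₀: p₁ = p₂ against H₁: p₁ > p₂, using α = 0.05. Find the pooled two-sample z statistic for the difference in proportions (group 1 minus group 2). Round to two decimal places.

p̂₁ = 889/1334 ≈ 0.6664, p̂₂ = 1029/1619 ≈ 0.6356.
Pooled p̂ = (889+1029)/(1334+1619) = 1918/2953 = 0.6495.
SE = √(p̂(1−p̂)(1/n₁+1/n₂)) = √(0.6495·0.3505·0.00136729) = √(0.00031126) = 0.0176.
z = (0.6664 − 0.6356)/0.0176 = 0.0308/0.0176 = 1.75.
p-value = P(Z > 1.748) ≈ 0.0402. With α = 0.05, reject H₀.

z = 1.75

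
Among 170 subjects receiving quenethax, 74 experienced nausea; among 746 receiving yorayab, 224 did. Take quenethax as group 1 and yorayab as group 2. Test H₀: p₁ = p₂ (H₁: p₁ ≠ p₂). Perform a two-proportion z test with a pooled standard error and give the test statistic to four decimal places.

z = 3.3912

p̂₁ = 74/170 ≈ 0.435294, p̂₂ = 224/746 ≈ 0.300268.
Pooled p̂ = (74+224)/(170+746) = 298/916 = 0.325328.
SE = √(0.21949 × 0.00722284) = 0.039816.
z = (0.435294 − 0.300268)/0.039816 = 0.135026/0.039816 = 3.3912.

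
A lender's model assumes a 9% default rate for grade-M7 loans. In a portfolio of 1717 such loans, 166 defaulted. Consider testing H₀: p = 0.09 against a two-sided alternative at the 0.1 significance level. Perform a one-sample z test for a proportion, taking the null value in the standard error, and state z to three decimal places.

p̂ = 166/1717 ≈ 0.09668.
Under H₀, SE = √(0.09·0.91/1717) = √(4.76995e-05) = 0.00691.
z = (0.09668 − 0.09)/0.00691 = 0.00668/0.00691 = 0.967.
p-value = 2·P(Z > 0.967) ≈ 0.3334. With α = 0.1, fail to reject H₀.

z = 0.967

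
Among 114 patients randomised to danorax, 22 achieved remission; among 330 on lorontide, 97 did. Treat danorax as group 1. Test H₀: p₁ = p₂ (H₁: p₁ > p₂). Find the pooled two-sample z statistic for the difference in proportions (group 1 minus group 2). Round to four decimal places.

p̂₁ = 22/114 = 0.192982, p̂₂ = 97/330 = 0.293939.
Pooled p̂ = (22+97)/(114+330) = 119/444 = 0.268018.
SE = √(p̂(1−p̂)(1/n₁+1/n₂)) = √(0.268018·0.731982·0.0118022) = √(0.00231541) = 0.048119.
z = (0.192982 − 0.293939)/0.048119 = -0.100957/0.048119 = -2.0981.
p-value = P(Z > -2.098) ≈ 0.9821.

z = -2.0981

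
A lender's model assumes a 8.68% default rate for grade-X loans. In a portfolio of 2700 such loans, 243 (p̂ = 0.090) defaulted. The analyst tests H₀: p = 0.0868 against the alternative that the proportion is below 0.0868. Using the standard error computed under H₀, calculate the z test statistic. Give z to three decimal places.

z = 0.591

p̂ = 243/2700 ≈ 0.090000.
Under H₀, SE = √(0.0868·0.9132/2700) = √(2.93577e-05) = 0.005418.
z = (0.090000 − 0.0868)/0.005418 = 0.003200/0.005418 = 0.591.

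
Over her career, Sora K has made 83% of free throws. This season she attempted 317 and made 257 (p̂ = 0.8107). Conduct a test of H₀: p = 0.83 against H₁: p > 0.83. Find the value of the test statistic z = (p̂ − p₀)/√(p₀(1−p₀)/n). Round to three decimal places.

z = -0.914

p̂ = 257/317 ≈ 0.810726.
Standard error under H₀: √(0.83×0.17/317) = 0.021098.
z = (0.810726 − 0.83)/0.021098 = -0.019274/0.021098 = -0.914.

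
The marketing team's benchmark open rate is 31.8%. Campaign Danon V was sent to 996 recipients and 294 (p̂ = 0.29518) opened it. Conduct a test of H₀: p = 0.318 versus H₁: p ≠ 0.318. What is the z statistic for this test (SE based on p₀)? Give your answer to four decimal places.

p̂ = 294/996 = 0.295181.
SE = √(p₀(1−p₀)/n) = √(0.21688/996) = 0.014756.
z = (0.295181 − 0.318)/0.014756 = -0.022819/0.014756 = -1.5464.

z = -1.5464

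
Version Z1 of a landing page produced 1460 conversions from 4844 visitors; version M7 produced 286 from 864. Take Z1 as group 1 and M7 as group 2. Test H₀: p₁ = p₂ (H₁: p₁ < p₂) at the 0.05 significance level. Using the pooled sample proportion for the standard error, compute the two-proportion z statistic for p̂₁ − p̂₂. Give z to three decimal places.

z = -1.740

p̂₁ = 1460/4844 = 0.30140, p̂₂ = 286/864 = 0.33102.
Pooled p̂ = (1460+286)/(4844+864) = 1746/5708 = 0.30589.
SE = √(0.21232 × 0.00136385) = 0.01702.
z = (0.30140 − 0.33102)/0.01702 = -0.02962/0.01702 = -1.740.
p-value = P(Z < -1.740) ≈ 0.0409, so at α = 0.05 we reject H₀.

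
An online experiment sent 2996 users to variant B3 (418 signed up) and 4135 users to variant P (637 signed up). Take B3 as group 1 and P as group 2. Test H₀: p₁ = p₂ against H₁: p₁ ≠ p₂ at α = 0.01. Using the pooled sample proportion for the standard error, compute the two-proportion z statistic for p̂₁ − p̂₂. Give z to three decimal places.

p̂₁ = 418/2996 = 0.139519, p̂₂ = 637/4135 = 0.154051.
Pooled p̂ = (418+637)/(2996+4135) = 1055/7131 = 0.147946.
SE = √(p̂(1−p̂)(1/n₁+1/n₂)) = √(0.147946·0.852054·0.000575616) = √(7.25609e-05) = 0.008518.
z = (0.139519 − 0.154051)/0.008518 = -0.014532/0.008518 = -1.706.
Two-sided p-value ≈ 2·Φ(−1.706) = 0.0880, so at α = 0.01 we fail to reject H₀.

z = -1.706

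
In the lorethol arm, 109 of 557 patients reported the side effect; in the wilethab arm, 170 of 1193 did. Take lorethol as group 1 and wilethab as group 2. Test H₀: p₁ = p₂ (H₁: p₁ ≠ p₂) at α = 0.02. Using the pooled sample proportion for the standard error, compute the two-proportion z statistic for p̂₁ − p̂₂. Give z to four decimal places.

p̂₁ = 109/557 ≈ 0.195691, p̂₂ = 170/1193 ≈ 0.142498.
Pooled p̂ = (109+170)/(557+1193) = 279/1750 = 0.159429.
SE = √(0.134011 × 0.00263356) = 0.018786.
z = (0.195691 − 0.142498)/0.018786 = 0.053193/0.018786 = 2.8315.
Two-sided p-value ≈ 2·Φ(−2.831) = 0.0046, so at α = 0.02 we reject H₀.

z = 2.8315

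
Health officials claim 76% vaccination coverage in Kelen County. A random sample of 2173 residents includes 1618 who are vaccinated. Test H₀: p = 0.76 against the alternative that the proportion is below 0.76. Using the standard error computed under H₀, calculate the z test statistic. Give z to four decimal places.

z = -1.6817

p̂ = 1618/2173 = 0.7445927.
Under H₀, SE = √(0.76·0.24/2173) = √(8.39393e-05) = 0.0091618.
z = (0.7445927 − 0.76)/0.0091618 = -0.0154073/0.0091618 = -1.6817.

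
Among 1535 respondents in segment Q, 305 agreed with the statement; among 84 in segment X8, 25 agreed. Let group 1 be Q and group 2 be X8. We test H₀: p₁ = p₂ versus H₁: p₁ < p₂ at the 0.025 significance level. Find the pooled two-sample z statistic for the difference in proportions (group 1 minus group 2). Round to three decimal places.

p̂₁ = 305/1535 ≈ 0.19870, p̂₂ = 25/84 ≈ 0.29762.
Pooled p̂ = (305+25)/(1535+84) = 330/1619 = 0.20383.
SE = √(0.162283 × 0.0125562) = 0.04514.
z = (0.19870 − 0.29762)/0.04514 = -0.09892/0.04514 = -2.191.
p-value = P(Z < -2.191) ≈ 0.0142; since p < α = 0.025, reject H₀.

z = -2.191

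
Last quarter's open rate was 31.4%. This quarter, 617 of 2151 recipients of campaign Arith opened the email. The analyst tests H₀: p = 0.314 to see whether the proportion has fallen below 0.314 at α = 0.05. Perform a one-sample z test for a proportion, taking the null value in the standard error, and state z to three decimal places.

z = -2.714

p̂ = 617/2151 = 0.286843.
Under H₀, SE = √(0.314·0.686/2151) = √(0.000100141) = 0.010007.
z = (0.286843 − 0.314)/0.010007 = -0.027157/0.010007 = -2.714.
p-value = P(Z < -2.714) ≈ 0.0033; since p < α = 0.05, reject H₀.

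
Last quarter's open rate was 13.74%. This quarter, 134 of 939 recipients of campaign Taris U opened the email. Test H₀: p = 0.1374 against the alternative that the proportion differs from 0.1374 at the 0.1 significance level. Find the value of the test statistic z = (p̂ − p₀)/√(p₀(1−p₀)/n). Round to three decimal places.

p̂ = 134/939 ≈ 0.142705.
Standard error under H₀: √(0.1374×0.8626/939) = 0.011235.
z = (0.142705 − 0.1374)/0.011235 = 0.005305/0.011235 = 0.472.
p-value = 2·P(Z > 0.472) ≈ 0.6368; since p > α = 0.1, fail to reject H₀.

z = 0.472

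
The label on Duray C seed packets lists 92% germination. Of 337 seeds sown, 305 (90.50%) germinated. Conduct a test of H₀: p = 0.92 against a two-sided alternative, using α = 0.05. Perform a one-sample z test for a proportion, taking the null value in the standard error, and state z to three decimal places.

z = -1.012

p̂ = 305/337 ≈ 0.90504.
SE = √(p₀(1−p₀)/n) = √(0.0736/337) = 0.01478.
z = (0.90504 − 0.92)/0.01478 = -0.01496/0.01478 = -1.012.
Two-sided p-value ≈ 2·Φ(−1.012) = 0.3115; since p > α = 0.05, fail to reject H₀.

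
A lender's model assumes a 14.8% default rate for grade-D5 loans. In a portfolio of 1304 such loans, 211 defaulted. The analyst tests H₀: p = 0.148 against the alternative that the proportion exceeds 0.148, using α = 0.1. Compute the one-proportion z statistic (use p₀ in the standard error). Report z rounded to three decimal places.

z = 1.404

p̂ = 211/1304 ≈ 0.161810.
Standard error under H₀: √(0.148×0.852/1304) = 0.009834.
z = (0.161810 − 0.148)/0.009834 = 0.013810/0.009834 = 1.404.
p-value = P(Z > 1.404) ≈ 0.0801. With α = 0.1, reject H₀.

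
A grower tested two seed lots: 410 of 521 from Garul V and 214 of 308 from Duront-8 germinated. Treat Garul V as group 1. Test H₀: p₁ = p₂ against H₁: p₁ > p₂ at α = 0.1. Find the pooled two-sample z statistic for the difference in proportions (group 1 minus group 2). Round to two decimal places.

z = 2.97

p̂₁ = 410/521 = 0.7869, p̂₂ = 214/308 = 0.6948.
Pooled p̂ = (410+214)/(521+308) = 624/829 = 0.7527.
SE = √(0.186136 × 0.00516614) = 0.0310.
z = (0.7869 − 0.6948)/0.0310 = 0.0921/0.0310 = 2.97.
p-value = P(Z > 2.971) ≈ 0.0015, so at α = 0.1 we reject H₀.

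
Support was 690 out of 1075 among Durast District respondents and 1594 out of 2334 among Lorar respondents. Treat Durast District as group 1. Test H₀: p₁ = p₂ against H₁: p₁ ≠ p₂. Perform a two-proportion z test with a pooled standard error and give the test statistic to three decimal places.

z = -2.371

p̂₁ = 690/1075 ≈ 0.64186, p̂₂ = 1594/2334 ≈ 0.68295.
Pooled p̂ = (690+1594)/(1075+2334) = 2284/3409 = 0.66999.
SE = √(p̂(1−p̂)(1/n₁+1/n₂)) = √(0.66999·0.33001·0.00135868) = √(0.000300409) = 0.01733.
z = (0.64186 − 0.68295)/0.01733 = -0.04109/0.01733 = -2.371.
p-value = 2·P(Z > 2.371) ≈ 0.0178.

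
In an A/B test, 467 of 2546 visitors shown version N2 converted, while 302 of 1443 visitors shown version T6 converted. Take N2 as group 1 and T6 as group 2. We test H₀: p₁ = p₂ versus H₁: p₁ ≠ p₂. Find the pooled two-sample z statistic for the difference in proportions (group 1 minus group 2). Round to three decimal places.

p̂₁ = 467/2546 = 0.18342, p̂₂ = 302/1443 = 0.20929.
Pooled p̂ = (467+302)/(2546+1443) = 769/3989 = 0.19278.
SE = √(0.155616 × 0.00108577) = 0.01300.
z = (0.18342 − 0.20929)/0.01300 = -0.02587/0.01300 = -1.990.
p-value = 2·P(Z > 1.990) ≈ 0.0466.

z = -1.990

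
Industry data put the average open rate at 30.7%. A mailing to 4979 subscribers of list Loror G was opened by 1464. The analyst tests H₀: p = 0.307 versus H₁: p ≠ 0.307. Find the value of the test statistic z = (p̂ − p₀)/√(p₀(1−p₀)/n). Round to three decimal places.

z = -1.983

p̂ = 1464/4979 ≈ 0.29403.
Standard error under H₀: √(0.307×0.693/4979) = 0.00654.
z = (0.29403 − 0.307)/0.00654 = -0.01297/0.00654 = -1.983.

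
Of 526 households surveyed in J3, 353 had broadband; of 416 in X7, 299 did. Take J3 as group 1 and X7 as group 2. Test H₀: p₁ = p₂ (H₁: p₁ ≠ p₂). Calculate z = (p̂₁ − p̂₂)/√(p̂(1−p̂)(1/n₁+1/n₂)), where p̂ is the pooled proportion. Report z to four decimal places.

z = -1.5732

p̂₁ = 353/526 ≈ 0.671103, p̂₂ = 299/416 ≈ 0.718750.
Pooled p̂ = (353+299)/(526+416) = 652/942 = 0.692144.
SE = √(p̂(1−p̂)(1/n₁+1/n₂)) = √(0.692144·0.307856·0.00430499) = √(0.000917309) = 0.030287.
z = (0.671103 − 0.718750)/0.030287 = -0.047647/0.030287 = -1.5732.
p-value = 2·P(Z > 1.573) ≈ 0.1157.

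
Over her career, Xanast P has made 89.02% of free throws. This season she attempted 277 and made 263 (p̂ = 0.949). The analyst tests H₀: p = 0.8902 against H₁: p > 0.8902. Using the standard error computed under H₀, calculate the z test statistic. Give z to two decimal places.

p̂ = 263/277 = 0.9495.
Under H₀, SE = √(0.8902·0.1098/277) = √(0.000352866) = 0.0188.
z = (0.9495 − 0.8902)/0.0188 = 0.0593/0.0188 = 3.15.

z = 3.15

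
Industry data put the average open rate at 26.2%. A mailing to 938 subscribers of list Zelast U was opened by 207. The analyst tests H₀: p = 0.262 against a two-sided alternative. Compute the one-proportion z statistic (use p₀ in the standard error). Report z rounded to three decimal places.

p̂ = 207/938 = 0.220682.
Standard error under H₀: √(0.262×0.738/938) = 0.014357.
z = (0.220682 − 0.262)/0.014357 = -0.041318/0.014357 = -2.878.

z = -2.878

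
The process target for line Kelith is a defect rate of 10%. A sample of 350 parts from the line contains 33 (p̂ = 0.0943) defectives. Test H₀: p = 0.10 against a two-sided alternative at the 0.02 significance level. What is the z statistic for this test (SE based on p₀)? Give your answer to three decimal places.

p̂ = 33/350 = 0.09429.
Under H₀, SE = √(0.1·0.9/350) = √(0.000257143) = 0.01604.
z = (0.09429 − 0.1)/0.01604 = -0.00571/0.01604 = -0.356.
p-value = 2·P(Z > 0.356) ≈ 0.7216; since p > α = 0.02, fail to reject H₀.

z = -0.356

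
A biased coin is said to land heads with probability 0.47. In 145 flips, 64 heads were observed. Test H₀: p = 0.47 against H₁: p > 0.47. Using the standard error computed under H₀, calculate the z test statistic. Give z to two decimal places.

z = -0.69

p̂ = 64/145 ≈ 0.4414.
Under H₀, SE = √(0.47·0.53/145) = √(0.00171793) = 0.0414.
z = (0.4414 − 0.47)/0.0414 = -0.0286/0.0414 = -0.69.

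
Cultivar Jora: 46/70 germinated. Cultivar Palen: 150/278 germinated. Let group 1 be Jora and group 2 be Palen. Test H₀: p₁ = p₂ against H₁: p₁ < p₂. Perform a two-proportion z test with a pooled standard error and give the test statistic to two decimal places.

p̂₁ = 46/70 ≈ 0.6571, p̂₂ = 150/278 ≈ 0.5396.
Pooled p̂ = (46+150)/(70+278) = 196/348 = 0.5632.
SE = √(p̂(1−p̂)(1/n₁+1/n₂)) = √(0.5632·0.4368·0.0178828) = √(0.00439924) = 0.0663.
z = (0.6571 − 0.5396)/0.0663 = 0.1175/0.0663 = 1.77.
p-value = P(Z < 1.773) ≈ 0.9619.

z = 1.77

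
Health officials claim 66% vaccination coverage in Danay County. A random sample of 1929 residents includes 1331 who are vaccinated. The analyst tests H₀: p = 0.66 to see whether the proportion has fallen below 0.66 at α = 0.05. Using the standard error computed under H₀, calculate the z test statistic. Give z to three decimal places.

z = 2.781

p̂ = 1331/1929 ≈ 0.689995.
Standard error under H₀: √(0.66×0.34/1929) = 0.010786.
z = (0.689995 − 0.66)/0.010786 = 0.029995/0.010786 = 2.781.
p-value = P(Z < 2.781) ≈ 0.9973, so at α = 0.05 we fail to reject H₀.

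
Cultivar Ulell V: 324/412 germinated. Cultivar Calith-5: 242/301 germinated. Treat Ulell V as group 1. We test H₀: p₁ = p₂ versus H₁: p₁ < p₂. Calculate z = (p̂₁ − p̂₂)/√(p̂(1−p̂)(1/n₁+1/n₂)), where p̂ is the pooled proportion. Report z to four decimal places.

p̂₁ = 324/412 ≈ 0.786408, p̂₂ = 242/301 ≈ 0.803987.
Pooled p̂ = (324+242)/(412+301) = 566/713 = 0.793829.
SE = √(p̂(1−p̂)(1/n₁+1/n₂)) = √(0.793829·0.206171·0.00574944) = √(0.00094098) = 0.030675.
z = (0.786408 − 0.803987)/0.030675 = -0.017579/0.030675 = -0.5731.
p-value = P(Z < -0.573) ≈ 0.2833.

z = -0.5731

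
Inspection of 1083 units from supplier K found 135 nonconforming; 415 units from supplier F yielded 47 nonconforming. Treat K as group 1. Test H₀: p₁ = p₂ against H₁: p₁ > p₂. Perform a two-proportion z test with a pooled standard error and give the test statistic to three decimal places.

z = 0.604

p̂₁ = 135/1083 ≈ 0.12465, p̂₂ = 47/415 ≈ 0.11325.
Pooled p̂ = (135+47)/(1083+415) = 182/1498 = 0.12150.
SE = √(p̂(1−p̂)(1/n₁+1/n₂)) = √(0.12150·0.87850·0.003333) = √(0.000355745) = 0.01886.
z = (0.12465 − 0.11325)/0.01886 = 0.01140/0.01886 = 0.604.
p-value = P(Z > 0.604) ≈ 0.2728.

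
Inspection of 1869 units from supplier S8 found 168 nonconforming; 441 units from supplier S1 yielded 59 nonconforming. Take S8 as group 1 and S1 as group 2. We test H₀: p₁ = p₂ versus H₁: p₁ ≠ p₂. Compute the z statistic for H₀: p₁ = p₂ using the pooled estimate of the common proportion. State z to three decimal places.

p̂₁ = 168/1869 = 0.08989, p̂₂ = 59/441 = 0.13379.
Pooled p̂ = (168+59)/(1869+441) = 227/2310 = 0.09827.
SE = √(p̂(1−p̂)(1/n₁+1/n₂)) = √(0.09827·0.90173·0.00280262) = √(0.000248345) = 0.01576.
z = (0.08989 − 0.13379)/0.01576 = -0.04390/0.01576 = -2.786.

z = -2.786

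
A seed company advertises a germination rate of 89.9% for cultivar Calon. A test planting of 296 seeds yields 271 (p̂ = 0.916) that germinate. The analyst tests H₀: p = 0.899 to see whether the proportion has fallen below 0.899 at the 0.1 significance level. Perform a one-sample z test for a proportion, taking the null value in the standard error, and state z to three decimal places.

z = 0.944

p̂ = 271/296 ≈ 0.915541.
SE = √(p₀(1−p₀)/n) = √(0.090799/296) = 0.017514.
z = (0.915541 − 0.899)/0.017514 = 0.016541/0.017514 = 0.944.
p-value = P(Z < 0.944) ≈ 0.8275. With α = 0.1, fail to reject H₀.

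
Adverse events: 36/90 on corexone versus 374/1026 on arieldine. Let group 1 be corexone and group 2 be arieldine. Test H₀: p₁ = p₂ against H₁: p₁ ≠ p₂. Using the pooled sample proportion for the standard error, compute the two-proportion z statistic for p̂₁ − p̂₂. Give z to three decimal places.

z = 0.669

p̂₁ = 36/90 = 0.40000, p̂₂ = 374/1026 = 0.36452.
Pooled p̂ = (36+374)/(90+1026) = 410/1116 = 0.36738.
SE = √(0.232413 × 0.0120858) = 0.05300.
z = (0.40000 − 0.36452)/0.05300 = 0.03548/0.05300 = 0.669.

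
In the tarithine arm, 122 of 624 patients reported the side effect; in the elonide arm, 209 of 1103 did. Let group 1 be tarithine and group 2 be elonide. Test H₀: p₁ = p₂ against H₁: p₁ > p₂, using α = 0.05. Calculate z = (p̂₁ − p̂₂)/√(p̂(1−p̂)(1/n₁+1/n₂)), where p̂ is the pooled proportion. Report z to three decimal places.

z = 0.306

p̂₁ = 122/624 ≈ 0.19551, p̂₂ = 209/1103 ≈ 0.18948.
Pooled p̂ = (122+209)/(624+1103) = 331/1727 = 0.19166.
SE = √(p̂(1−p̂)(1/n₁+1/n₂)) = √(0.19166·0.80834·0.00250918) = √(0.000388742) = 0.01972.
z = (0.19551 − 0.18948)/0.01972 = 0.00603/0.01972 = 0.306.
p-value = P(Z > 0.306) ≈ 0.3799, so at α = 0.05 we fail to reject H₀.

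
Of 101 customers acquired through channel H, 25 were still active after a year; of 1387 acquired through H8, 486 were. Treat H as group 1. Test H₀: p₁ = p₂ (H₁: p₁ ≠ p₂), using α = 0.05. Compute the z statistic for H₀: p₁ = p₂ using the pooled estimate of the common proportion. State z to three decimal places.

p̂₁ = 25/101 ≈ 0.24752, p̂₂ = 486/1387 ≈ 0.35040.
Pooled p̂ = (25+486)/(101+1387) = 511/1488 = 0.34341.
SE = √(0.225481 × 0.010622) = 0.04894.
z = (0.24752 − 0.35040)/0.04894 = -0.10288/0.04894 = -2.102.
p-value = 2·P(Z > 2.102) ≈ 0.0356, so at α = 0.05 we reject H₀.

z = -2.102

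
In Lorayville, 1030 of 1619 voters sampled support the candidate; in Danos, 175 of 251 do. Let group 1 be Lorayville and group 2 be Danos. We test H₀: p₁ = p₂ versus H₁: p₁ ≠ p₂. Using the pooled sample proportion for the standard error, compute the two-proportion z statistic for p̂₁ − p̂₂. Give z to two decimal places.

z = -1.88

p̂₁ = 1030/1619 ≈ 0.6362, p̂₂ = 175/251 ≈ 0.6972.
Pooled p̂ = (1030+175)/(1619+251) = 1205/1870 = 0.6444.
SE = √(p̂(1−p̂)(1/n₁+1/n₂)) = √(0.6444·0.3556·0.00460173) = √(0.0010545) = 0.0325.
z = (0.6362 − 0.6972)/0.0325 = -0.0610/0.0325 = -1.88.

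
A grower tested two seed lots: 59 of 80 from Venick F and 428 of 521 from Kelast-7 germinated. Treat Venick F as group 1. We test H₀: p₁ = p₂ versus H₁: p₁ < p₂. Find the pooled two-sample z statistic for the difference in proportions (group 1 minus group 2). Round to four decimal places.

p̂₁ = 59/80 = 0.737500, p̂₂ = 428/521 = 0.821497.
Pooled p̂ = (59+428)/(80+521) = 487/601 = 0.810316.
SE = √(0.153704 × 0.0144194) = 0.047078.
z = (0.737500 − 0.821497)/0.047078 = -0.083997/0.047078 = -1.7842.
p-value = P(Z < -1.784) ≈ 0.0372.

z = -1.7842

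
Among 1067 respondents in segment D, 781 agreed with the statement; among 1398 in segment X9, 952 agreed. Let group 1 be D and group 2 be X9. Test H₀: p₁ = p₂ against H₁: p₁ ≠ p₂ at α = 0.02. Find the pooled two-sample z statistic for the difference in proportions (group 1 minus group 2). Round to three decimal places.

p̂₁ = 781/1067 ≈ 0.731959, p̂₂ = 952/1398 ≈ 0.680973.
Pooled p̂ = (781+952)/(1067+1398) = 1733/2465 = 0.703043.
SE = √(p̂(1−p̂)(1/n₁+1/n₂)) = √(0.703043·0.296957·0.00165251) = √(0.000345002) = 0.018574.
z = (0.731959 − 0.680973)/0.018574 = 0.050986/0.018574 = 2.745.
p-value = 2·P(Z > 2.745) ≈ 0.0061, so at α = 0.02 we reject H₀.

z = 2.745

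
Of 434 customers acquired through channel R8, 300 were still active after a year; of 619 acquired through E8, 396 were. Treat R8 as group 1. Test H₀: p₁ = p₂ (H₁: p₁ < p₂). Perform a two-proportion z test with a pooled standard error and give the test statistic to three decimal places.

p̂₁ = 300/434 ≈ 0.69124, p̂₂ = 396/619 ≈ 0.63974.
Pooled p̂ = (300+396)/(434+619) = 696/1053 = 0.66097.
SE = √(0.224089 × 0.00391966) = 0.02964.
z = (0.69124 − 0.63974)/0.02964 = 0.05150/0.02964 = 1.738.
p-value = P(Z < 1.738) ≈ 0.9589.

z = 1.738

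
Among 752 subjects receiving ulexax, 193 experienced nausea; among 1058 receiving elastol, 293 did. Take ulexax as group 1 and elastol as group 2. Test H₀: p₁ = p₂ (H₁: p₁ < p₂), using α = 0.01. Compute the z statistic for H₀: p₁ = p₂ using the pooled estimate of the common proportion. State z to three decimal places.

z = -0.960

p̂₁ = 193/752 ≈ 0.25665, p̂₂ = 293/1058 ≈ 0.27694.
Pooled p̂ = (193+293)/(752+1058) = 486/1810 = 0.26851.
SE = √(0.196412 × 0.00227497) = 0.02114.
z = (0.25665 − 0.27694)/0.02114 = -0.02029/0.02114 = -0.960.
p-value = P(Z < -0.960) ≈ 0.1686, so at α = 0.01 we fail to reject H₀.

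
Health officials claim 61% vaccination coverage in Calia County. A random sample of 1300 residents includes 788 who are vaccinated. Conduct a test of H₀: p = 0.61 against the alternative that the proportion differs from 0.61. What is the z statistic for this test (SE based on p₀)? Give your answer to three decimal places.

p̂ = 788/1300 ≈ 0.606154.
Standard error under H₀: √(0.61×0.39/1300) = 0.013528.
z = (0.606154 − 0.61)/0.013528 = -0.003846/0.013528 = -0.284.

z = -0.284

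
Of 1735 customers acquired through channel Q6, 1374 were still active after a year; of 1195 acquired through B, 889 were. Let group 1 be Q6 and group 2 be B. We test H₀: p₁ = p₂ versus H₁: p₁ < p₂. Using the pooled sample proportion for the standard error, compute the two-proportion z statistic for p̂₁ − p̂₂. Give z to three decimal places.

z = 3.045

p̂₁ = 1374/1735 ≈ 0.791931, p̂₂ = 889/1195 ≈ 0.743933.
Pooled p̂ = (1374+889)/(1735+1195) = 2263/2930 = 0.772355.
SE = √(p̂(1−p̂)(1/n₁+1/n₂)) = √(0.772355·0.227645·0.00141319) = √(0.000248471) = 0.015763.
z = (0.791931 − 0.743933)/0.015763 = 0.047998/0.015763 = 3.045.
p-value = P(Z < 3.045) ≈ 0.9988.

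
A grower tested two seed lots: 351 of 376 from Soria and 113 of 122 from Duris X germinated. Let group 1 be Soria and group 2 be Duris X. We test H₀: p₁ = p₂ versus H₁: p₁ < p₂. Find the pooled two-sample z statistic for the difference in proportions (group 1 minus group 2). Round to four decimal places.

p̂₁ = 351/376 ≈ 0.933511, p̂₂ = 113/122 ≈ 0.926230.
Pooled p̂ = (351+113)/(376+122) = 464/498 = 0.931727.
SE = √(p̂(1−p̂)(1/n₁+1/n₂)) = √(0.931727·0.068273·0.0108563) = √(0.000690589) = 0.026279.
z = (0.933511 − 0.926230)/0.026279 = 0.007281/0.026279 = 0.2771.

z = 0.2771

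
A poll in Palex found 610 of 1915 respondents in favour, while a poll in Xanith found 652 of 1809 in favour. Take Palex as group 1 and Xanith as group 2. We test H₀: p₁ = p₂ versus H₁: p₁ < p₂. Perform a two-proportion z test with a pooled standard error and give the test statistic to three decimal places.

z = -2.699

p̂₁ = 610/1915 ≈ 0.318538, p̂₂ = 652/1809 ≈ 0.360420.
Pooled p̂ = (610+652)/(1915+1809) = 1262/3724 = 0.338883.
SE = √(0.224041 × 0.00107498) = 0.015519.
z = (0.318538 − 0.360420)/0.015519 = -0.041882/0.015519 = -2.699.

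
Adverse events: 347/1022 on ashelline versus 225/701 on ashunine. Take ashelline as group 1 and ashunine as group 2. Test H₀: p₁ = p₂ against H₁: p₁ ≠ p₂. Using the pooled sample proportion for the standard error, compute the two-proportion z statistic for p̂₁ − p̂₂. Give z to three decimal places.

p̂₁ = 347/1022 ≈ 0.33953, p̂₂ = 225/701 ≈ 0.32097.
Pooled p̂ = (347+225)/(1022+701) = 572/1723 = 0.33198.
SE = √(p̂(1−p̂)(1/n₁+1/n₂)) = √(0.33198·0.66802·0.00240501) = √(0.000533356) = 0.02309.
z = (0.33953 − 0.32097)/0.02309 = 0.01856/0.02309 = 0.804.
Two-sided p-value ≈ 2·Φ(−0.804) = 0.4216.

z = 0.804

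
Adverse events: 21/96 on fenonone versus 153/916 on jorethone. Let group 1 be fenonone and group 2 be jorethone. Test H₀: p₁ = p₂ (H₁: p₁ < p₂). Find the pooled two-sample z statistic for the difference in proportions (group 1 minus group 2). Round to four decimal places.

p̂₁ = 21/96 ≈ 0.218750, p̂₂ = 153/916 ≈ 0.167031.
Pooled p̂ = (21+153)/(96+916) = 174/1012 = 0.171937.
SE = √(0.142375 × 0.0115084) = 0.040478.
z = (0.218750 − 0.167031)/0.040478 = 0.051719/0.040478 = 1.2777.
p-value = P(Z < 1.278) ≈ 0.8993.

z = 1.2777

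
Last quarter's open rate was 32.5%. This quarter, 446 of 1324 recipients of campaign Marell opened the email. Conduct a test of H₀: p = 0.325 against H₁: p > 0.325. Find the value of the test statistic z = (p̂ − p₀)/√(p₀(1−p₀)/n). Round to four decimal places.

p̂ = 446/1324 ≈ 0.336858.
Under H₀, SE = √(0.325·0.675/1324) = √(0.000165691) = 0.012872.
z = (0.336858 − 0.325)/0.012872 = 0.011858/0.012872 = 0.9212.

z = 0.9212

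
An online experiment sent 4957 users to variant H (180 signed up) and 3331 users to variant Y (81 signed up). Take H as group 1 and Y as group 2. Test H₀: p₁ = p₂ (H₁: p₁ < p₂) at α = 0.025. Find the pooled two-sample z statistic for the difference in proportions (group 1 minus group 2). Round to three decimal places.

p̂₁ = 180/4957 ≈ 0.03631, p̂₂ = 81/3331 ≈ 0.02432.
Pooled p̂ = (180+81)/(4957+3331) = 261/8288 = 0.03149.
SE = √(p̂(1−p̂)(1/n₁+1/n₂)) = √(0.03149·0.96851·0.000501945) = √(1.53091e-05) = 0.00391.
z = (0.03631 − 0.02432)/0.00391 = 0.01199/0.00391 = 3.066.
p-value = P(Z < 3.066) ≈ 0.9989. With α = 0.025, fail to reject H₀.

z = 3.066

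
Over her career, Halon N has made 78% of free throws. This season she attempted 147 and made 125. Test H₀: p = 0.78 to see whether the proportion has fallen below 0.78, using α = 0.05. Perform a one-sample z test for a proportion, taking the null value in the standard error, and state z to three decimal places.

p̂ = 125/147 = 0.85034.
SE = √(p₀(1−p₀)/n) = √(0.1716/147) = 0.03417.
z = (0.85034 − 0.78)/0.03417 = 0.07034/0.03417 = 2.059.
p-value = P(Z < 2.059) ≈ 0.9802. With α = 0.05, fail to reject H₀.

z = 2.059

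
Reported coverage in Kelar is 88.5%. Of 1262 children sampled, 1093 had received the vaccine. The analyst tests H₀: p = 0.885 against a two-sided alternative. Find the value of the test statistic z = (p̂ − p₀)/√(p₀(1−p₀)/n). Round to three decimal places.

z = -2.106

p̂ = 1093/1262 ≈ 0.86609.
Under H₀, SE = √(0.885·0.115/1262) = √(8.06458e-05) = 0.00898.
z = (0.86609 − 0.885)/0.00898 = -0.01891/0.00898 = -2.106.
p-value = 2·P(Z > 2.106) ≈ 0.0352.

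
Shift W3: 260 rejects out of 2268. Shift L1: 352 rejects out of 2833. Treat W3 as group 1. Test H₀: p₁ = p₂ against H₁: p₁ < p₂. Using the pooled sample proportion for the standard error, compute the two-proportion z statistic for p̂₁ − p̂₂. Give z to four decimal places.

z = -1.0498

p̂₁ = 260/2268 ≈ 0.1146384, p̂₂ = 352/2833 ≈ 0.1242499.
Pooled p̂ = (260+352)/(2268+2833) = 612/5101 = 0.1199765.
SE = √(0.105582 × 0.0007939) = 0.0091554.
z = (0.1146384 − 0.1242499)/0.0091554 = -0.0096115/0.0091554 = -1.0498.
p-value = P(Z < -1.050) ≈ 0.1469.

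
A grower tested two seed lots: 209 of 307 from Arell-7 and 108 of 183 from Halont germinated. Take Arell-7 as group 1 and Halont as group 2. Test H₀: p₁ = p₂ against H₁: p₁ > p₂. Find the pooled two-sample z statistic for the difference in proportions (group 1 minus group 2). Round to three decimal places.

z = 2.030

p̂₁ = 209/307 = 0.68078, p̂₂ = 108/183 = 0.59016.
Pooled p̂ = (209+108)/(307+183) = 317/490 = 0.64694.
SE = √(0.228409 × 0.00872181) = 0.04463.
z = (0.68078 − 0.59016)/0.04463 = 0.09062/0.04463 = 2.030.
p-value = P(Z > 2.030) ≈ 0.0212.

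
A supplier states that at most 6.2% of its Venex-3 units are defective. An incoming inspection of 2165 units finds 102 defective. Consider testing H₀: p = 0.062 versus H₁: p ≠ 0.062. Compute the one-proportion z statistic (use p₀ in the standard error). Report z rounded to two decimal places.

p̂ = 102/2165 ≈ 0.0471.
SE = √(p₀(1−p₀)/n) = √(0.058156/2165) = 0.0052.
z = (0.0471 − 0.062)/0.0052 = -0.0149/0.0052 = -2.87.
Two-sided p-value ≈ 2·Φ(−2.872) = 0.0041.

z = -2.87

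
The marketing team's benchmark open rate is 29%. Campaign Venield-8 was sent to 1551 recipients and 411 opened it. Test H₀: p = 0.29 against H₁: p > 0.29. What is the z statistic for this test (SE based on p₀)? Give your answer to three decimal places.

z = -2.171

p̂ = 411/1551 ≈ 0.26499.
Standard error under H₀: √(0.29×0.71/1551) = 0.01152.
z = (0.26499 − 0.29)/0.01152 = -0.02501/0.01152 = -2.171.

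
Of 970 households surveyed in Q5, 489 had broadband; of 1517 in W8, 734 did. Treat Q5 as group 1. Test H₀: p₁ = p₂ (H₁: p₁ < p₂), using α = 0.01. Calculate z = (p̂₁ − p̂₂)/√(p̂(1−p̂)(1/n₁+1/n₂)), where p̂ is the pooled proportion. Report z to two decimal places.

p̂₁ = 489/970 = 0.5041, p̂₂ = 734/1517 = 0.4838.
Pooled p̂ = (489+734)/(970+1517) = 1223/2487 = 0.4918.
SE = √(0.249932 × 0.00169012) = 0.0206.
z = (0.5041 − 0.4838)/0.0206 = 0.0203/0.0206 = 0.99.
p-value = P(Z < 0.986) ≈ 0.8380, so at α = 0.01 we fail to reject H₀.

z = 0.99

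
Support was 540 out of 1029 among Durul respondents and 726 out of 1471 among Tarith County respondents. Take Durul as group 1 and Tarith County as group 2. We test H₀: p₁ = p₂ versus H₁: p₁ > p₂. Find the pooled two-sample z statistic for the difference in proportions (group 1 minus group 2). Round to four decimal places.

z = 1.5375

p̂₁ = 540/1029 = 0.524781, p̂₂ = 726/1471 = 0.493542.
Pooled p̂ = (540+726)/(1029+1471) = 1266/2500 = 0.506400.
SE = √(p̂(1−p̂)(1/n₁+1/n₂)) = √(0.506400·0.493600·0.00165163) = √(0.000412839) = 0.020318.
z = (0.524781 − 0.493542)/0.020318 = 0.031239/0.020318 = 1.5375.
p-value = P(Z > 1.537) ≈ 0.0621.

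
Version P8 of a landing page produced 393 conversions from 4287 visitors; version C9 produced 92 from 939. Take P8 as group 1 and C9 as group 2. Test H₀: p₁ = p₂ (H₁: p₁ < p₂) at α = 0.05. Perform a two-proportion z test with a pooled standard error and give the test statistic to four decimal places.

p̂₁ = 393/4287 ≈ 0.0916725, p̂₂ = 92/939 ≈ 0.0979766.
Pooled p̂ = (393+92)/(4287+939) = 485/5226 = 0.0928052.
SE = √(0.0841924 × 0.00129823) = 0.0104547.
z = (0.0916725 − 0.0979766)/0.0104547 = -0.0063041/0.0104547 = -0.6030.
p-value = P(Z < -0.603) ≈ 0.2733; since p > α = 0.05, fail to reject H₀.

z = -0.6030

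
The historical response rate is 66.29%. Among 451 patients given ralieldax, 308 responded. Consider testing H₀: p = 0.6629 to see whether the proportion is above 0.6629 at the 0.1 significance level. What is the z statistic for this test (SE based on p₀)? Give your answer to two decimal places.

p̂ = 308/451 = 0.6829.
Standard error under H₀: √(0.6629×0.3371/451) = 0.0223.
z = (0.6829 − 0.6629)/0.0223 = 0.0200/0.0223 = 0.90.
p-value = P(Z > 0.900) ≈ 0.1841; since p > α = 0.1, fail to reject H₀.

z = 0.90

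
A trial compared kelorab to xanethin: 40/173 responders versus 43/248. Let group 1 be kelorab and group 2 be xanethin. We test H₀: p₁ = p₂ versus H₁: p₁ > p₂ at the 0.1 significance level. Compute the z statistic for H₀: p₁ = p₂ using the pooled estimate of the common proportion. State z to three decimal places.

z = 1.467

p̂₁ = 40/173 ≈ 0.23121, p̂₂ = 43/248 ≈ 0.17339.
Pooled p̂ = (40+43)/(173+248) = 83/421 = 0.19715.
SE = √(p̂(1−p̂)(1/n₁+1/n₂)) = √(0.19715·0.80285·0.0098126) = √(0.00155316) = 0.03941.
z = (0.23121 − 0.17339)/0.03941 = 0.05782/0.03941 = 1.467.
p-value = P(Z > 1.467) ≈ 0.0711. With α = 0.1, reject H₀.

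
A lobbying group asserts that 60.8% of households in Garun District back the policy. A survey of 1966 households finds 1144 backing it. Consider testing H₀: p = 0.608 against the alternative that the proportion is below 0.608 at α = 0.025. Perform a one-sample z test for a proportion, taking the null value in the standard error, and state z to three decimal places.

p̂ = 1144/1966 = 0.58189.
Under H₀, SE = √(0.608·0.392/1966) = √(0.000121229) = 0.01101.
z = (0.58189 − 0.608)/0.01101 = -0.02611/0.01101 = -2.371.
p-value = P(Z < -2.371) ≈ 0.0089, so at α = 0.025 we reject H₀.

z = -2.371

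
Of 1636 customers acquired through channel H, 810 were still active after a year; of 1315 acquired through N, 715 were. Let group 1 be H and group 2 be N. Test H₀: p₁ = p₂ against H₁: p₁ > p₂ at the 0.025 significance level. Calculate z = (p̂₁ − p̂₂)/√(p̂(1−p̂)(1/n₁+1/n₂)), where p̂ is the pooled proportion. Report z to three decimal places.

p̂₁ = 810/1636 ≈ 0.49511, p̂₂ = 715/1315 ≈ 0.54373.
Pooled p̂ = (810+715)/(1636+1315) = 1525/2951 = 0.51677.
SE = √(0.249719 × 0.0013717) = 0.01851.
z = (0.49511 − 0.54373)/0.01851 = -0.04862/0.01851 = -2.627.
p-value = P(Z > -2.627) ≈ 0.9957; since p > α = 0.025, fail to reject H₀.

z = -2.627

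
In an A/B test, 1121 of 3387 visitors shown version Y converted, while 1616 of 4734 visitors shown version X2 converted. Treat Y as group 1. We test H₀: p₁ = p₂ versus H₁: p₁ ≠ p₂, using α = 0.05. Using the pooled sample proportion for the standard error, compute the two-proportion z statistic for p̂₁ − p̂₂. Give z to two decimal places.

z = -0.98

p̂₁ = 1121/3387 ≈ 0.3310, p̂₂ = 1616/4734 ≈ 0.3414.
Pooled p̂ = (1121+1616)/(3387+4734) = 2737/8121 = 0.3370.
SE = √(0.22344 × 0.000506484) = 0.0106.
z = (0.3310 − 0.3414)/0.0106 = -0.0104/0.0106 = -0.98.
Two-sided p-value ≈ 2·Φ(−0.977) = 0.3288. With α = 0.05, fail to reject H₀.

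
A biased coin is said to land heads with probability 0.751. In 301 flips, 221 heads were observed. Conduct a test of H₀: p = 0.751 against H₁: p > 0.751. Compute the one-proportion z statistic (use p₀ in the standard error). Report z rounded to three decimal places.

z = -0.673

p̂ = 221/301 ≈ 0.73422.
Standard error under H₀: √(0.751×0.249/301) = 0.02493.
z = (0.73422 − 0.751)/0.02493 = -0.01678/0.02493 = -0.673.
p-value = P(Z > -0.673) ≈ 0.7496.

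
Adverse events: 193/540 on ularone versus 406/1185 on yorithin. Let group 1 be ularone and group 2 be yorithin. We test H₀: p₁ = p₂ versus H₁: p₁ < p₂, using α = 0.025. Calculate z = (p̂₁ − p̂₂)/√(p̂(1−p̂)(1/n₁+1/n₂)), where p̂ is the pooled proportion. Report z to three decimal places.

z = 0.598

p̂₁ = 193/540 = 0.35741, p̂₂ = 406/1185 = 0.34262.
Pooled p̂ = (193+406)/(540+1185) = 599/1725 = 0.34725.
SE = √(0.226666 × 0.00269573) = 0.02472.
z = (0.35741 − 0.34262)/0.02472 = 0.01479/0.02472 = 0.598.
p-value = P(Z < 0.598) ≈ 0.7252. With α = 0.025, fail to reject H₀.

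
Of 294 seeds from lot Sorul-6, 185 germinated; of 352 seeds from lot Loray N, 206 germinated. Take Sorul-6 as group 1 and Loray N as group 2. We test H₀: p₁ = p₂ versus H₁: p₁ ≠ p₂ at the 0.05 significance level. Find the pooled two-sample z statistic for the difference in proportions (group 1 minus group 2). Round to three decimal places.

z = 1.140

p̂₁ = 185/294 ≈ 0.62925, p̂₂ = 206/352 ≈ 0.58523.
Pooled p̂ = (185+206)/(294+352) = 391/646 = 0.60526.
SE = √(p̂(1−p̂)(1/n₁+1/n₂)) = √(0.60526·0.39474·0.00624227) = √(0.0014914) = 0.03862.
z = (0.62925 − 0.58523)/0.03862 = 0.04402/0.03862 = 1.140.
p-value = 2·P(Z > 1.140) ≈ 0.2543, so at α = 0.05 we fail to reject H₀.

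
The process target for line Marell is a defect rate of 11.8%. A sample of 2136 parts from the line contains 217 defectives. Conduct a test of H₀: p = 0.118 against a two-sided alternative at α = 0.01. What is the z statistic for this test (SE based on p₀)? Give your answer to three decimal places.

p̂ = 217/2136 = 0.10159.
Standard error under H₀: √(0.118×0.882/2136) = 0.00698.
z = (0.10159 − 0.118)/0.00698 = -0.01641/0.00698 = -2.351.
Two-sided p-value ≈ 2·Φ(−2.351) = 0.0187, so at α = 0.01 we fail to reject H₀.

z = -2.351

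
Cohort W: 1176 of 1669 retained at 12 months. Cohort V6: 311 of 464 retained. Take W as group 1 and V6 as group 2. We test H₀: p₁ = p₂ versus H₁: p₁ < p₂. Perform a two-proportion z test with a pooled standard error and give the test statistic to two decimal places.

p̂₁ = 1176/1669 = 0.7046, p̂₂ = 311/464 = 0.6703.
Pooled p̂ = (1176+311)/(1669+464) = 1487/2133 = 0.6971.
SE = √(0.211136 × 0.00275433) = 0.0241.
z = (0.7046 − 0.6703)/0.0241 = 0.0343/0.0241 = 1.42.
p-value = P(Z < 1.425) ≈ 0.9229.

z = 1.42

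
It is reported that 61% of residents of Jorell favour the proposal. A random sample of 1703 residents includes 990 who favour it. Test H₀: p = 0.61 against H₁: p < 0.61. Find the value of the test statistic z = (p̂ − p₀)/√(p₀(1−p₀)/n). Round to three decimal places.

z = -2.426

p̂ = 990/1703 = 0.58133.
SE = √(p₀(1−p₀)/n) = √(0.2379/1703) = 0.01182.
z = (0.58133 − 0.61)/0.01182 = -0.02867/0.01182 = -2.426.
p-value = P(Z < -2.426) ≈ 0.0076.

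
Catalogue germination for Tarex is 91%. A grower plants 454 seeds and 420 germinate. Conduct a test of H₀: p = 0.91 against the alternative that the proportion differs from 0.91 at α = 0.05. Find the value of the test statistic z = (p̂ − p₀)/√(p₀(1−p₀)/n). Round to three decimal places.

p̂ = 420/454 = 0.92511.
Under H₀, SE = √(0.91·0.09/454) = √(0.000180396) = 0.01343.
z = (0.92511 − 0.91)/0.01343 = 0.01511/0.01343 = 1.125.
p-value = 2·P(Z > 1.125) ≈ 0.2606. With α = 0.05, fail to reject H₀.

z = 1.125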